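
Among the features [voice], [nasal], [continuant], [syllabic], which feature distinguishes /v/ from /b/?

/v/ is the voiced labiodental fricative and /b/ is the voiced bilabial stop. Both are [+voice], [-nasal], [-syllabic]. /v/ is [+continuant] while /b/ is [-continuant], so the distinguishing feature is [continuant].

[continuant]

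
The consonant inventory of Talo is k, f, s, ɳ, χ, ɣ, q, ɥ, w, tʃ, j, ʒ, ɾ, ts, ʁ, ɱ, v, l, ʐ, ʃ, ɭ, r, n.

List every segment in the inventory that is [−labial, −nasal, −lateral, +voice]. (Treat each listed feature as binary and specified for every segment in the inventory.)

The [−labial] segments are /k, s, ɳ, χ, ɣ, q, tʃ, j, ʒ, ɾ, ts, ʁ, l, ʐ, ʃ, ɭ, r, n/.
Of those, [−nasal] gives /k, s, χ, ɣ, q, tʃ, j, ʒ, ɾ, ts, ʁ, l, ʐ, ʃ, ɭ, r/.
Intersecting with [−lateral] gives /k, s, χ, ɣ, q, tʃ, j, ʒ, ɾ, ts, ʁ, ʐ, ʃ, r/.
Within that set, [+voice] leaves /ɣ, j, ʒ, ɾ, ʁ, ʐ, r/.

ɣ, j, ʒ, ɾ, ʁ, ʐ, r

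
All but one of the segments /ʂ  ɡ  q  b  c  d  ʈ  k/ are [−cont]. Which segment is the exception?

ʂ

Every segment except /ʂ/ is [−continuant]. /ʂ/ (voiceless retroflex fricative) is [+continuant], so it is the exception.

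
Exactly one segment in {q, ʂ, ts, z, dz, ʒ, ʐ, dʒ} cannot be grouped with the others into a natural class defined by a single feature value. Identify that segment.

/dz, ts, ʒ, ʐ, dʒ, z, ʂ/ are all [+strident], but /q/ (voiceless uvular stop) is [−strident]. No other single segment can be removed to leave a set sharing one feature value that the removed segment lacks, so /q/ is the odd one out.

q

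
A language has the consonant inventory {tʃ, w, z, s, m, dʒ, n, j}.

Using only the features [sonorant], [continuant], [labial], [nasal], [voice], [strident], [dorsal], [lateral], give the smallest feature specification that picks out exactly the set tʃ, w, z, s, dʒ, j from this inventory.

The target set is precisely the extension of [−nasal] in this inventory.

[−nasal]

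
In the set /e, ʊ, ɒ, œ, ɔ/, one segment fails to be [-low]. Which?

ɒ

/ɔ, ʊ, e, œ/ are all [-low]; /ɒ/ (low back rounded vowel) is [+low].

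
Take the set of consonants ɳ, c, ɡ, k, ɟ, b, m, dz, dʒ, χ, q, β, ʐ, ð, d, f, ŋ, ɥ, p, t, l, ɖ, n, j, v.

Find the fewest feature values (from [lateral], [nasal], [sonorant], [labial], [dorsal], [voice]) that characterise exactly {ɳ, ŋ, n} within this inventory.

[+nasal, -labial]

/ɳ, ŋ, n/ are all [+nasal], [-labial], and no other segment in the inventory matches both values. Dropping any one of them over-generates: [-labial] alone would also admit /c, ɡ, k, ɟ, …/; [+nasal] alone would also admit /m/. No other single listed feature picks out exactly this set either, so fewer than two features will not do.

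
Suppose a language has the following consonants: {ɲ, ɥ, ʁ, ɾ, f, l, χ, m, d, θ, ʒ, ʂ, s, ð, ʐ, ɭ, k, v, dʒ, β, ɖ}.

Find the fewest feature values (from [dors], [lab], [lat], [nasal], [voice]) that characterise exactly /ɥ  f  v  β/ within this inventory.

[−nasal, +lab]

/ɥ, f, v, β/ are all [−nasal], [+labial], and no other segment in the inventory matches both values. Dropping any one of them over-generates: [+labial] alone would also admit /m/; [−nasal] alone would also admit /ʁ, ɾ, l, χ, …/. No other single listed feature picks out exactly this set either, so fewer than two features will not do.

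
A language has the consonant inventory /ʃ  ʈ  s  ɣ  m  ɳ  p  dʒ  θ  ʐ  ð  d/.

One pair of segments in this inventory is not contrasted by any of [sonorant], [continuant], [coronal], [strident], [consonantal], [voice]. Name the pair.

/s/ (voiceless alveolar fricative) and /ʃ/ (voiceless postalveolar fricative) are both [-sonorant], [+continuant], [+coronal], [+strident], [+consonantal], [-voice], so none of the listed features separates them. (They do differ in [anterior] and [distributed], which are not among the given features.) Every other pair in the inventory differs on at least one listed feature.

s, ʃ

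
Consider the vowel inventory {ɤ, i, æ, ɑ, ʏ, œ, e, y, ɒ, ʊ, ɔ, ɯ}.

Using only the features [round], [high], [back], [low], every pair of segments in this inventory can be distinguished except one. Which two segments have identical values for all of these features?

/ʏ/ (high front rounded lax vowel) and /y/ (high front rounded tense vowel) are both [+round], [+high], [−back], [−low], so none of the listed features separates them. (They do differ in [tense], which is not among the given features.) Every other pair in the inventory differs on at least one listed feature.

ʏ, y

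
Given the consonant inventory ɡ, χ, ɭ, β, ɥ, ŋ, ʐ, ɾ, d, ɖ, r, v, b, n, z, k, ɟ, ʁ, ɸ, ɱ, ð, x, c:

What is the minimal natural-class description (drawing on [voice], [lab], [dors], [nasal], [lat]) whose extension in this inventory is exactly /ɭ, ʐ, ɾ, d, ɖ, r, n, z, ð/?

The class [-labial], [-dorsal] has exactly /ɭ, ʐ, ɾ, d, ɖ, r, n, z, ð/ as its extension in this inventory. No smaller conjunction from the listed features achieves this: [-dorsal] alone would also admit /β, v, b, ɸ, …/; [-labial] alone would also admit /ɡ, χ, ŋ, k, …/; and checking the remaining single features turns up none with this extension.

[-lab, -dors]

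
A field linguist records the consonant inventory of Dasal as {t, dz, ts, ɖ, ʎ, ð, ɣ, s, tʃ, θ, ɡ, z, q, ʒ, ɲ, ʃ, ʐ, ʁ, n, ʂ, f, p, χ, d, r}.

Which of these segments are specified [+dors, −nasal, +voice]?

First, the [+dorsal] segments are /ʎ, ɣ, ɡ, q, ɲ, ʁ, χ/.
Of those, [−nasal] gives /ʎ, ɣ, ɡ, q, ʁ, χ/.
Among these, [+voice] leaves /ʎ, ɣ, ɡ, ʁ/.

ʎ, ɣ, ɡ, ʁ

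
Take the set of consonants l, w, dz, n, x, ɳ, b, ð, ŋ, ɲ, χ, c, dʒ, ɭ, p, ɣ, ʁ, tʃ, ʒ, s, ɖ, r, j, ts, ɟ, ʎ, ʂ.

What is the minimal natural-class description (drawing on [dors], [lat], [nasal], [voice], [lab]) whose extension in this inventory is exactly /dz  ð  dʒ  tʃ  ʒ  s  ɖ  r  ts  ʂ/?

/dz, ð, dʒ, tʃ, ʒ, s, ɖ, r, ts, ʂ/ are all [−nasal], [−lateral], [−labial], [−dorsal], and no other segment in the inventory matches all four values. Dropping any one of them over-generates: [−lateral, −labial, −dorsal] alone would also admit /n, ɳ/; [−nasal, −labial, −dorsal] alone would also admit /l, ɭ/; [−nasal, −lateral, −dorsal] alone would also admit /b, p/; [−nasal, −lateral, −labial] alone would also admit /x, χ, c, ɣ, …/. No other combination of three listed features picks out exactly this set either, so fewer than four features will not do.

[−nasal, −lat, −lab, −dors]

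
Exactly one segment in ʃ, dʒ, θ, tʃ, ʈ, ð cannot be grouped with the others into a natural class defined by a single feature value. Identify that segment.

ʈ

/dʒ, θ, tʃ, ʃ, ð/ are all [+distributed], but /ʈ/ (voiceless retroflex stop) is [−distributed]. No other single segment can be removed to leave a set sharing one feature value that the removed segment lacks, so /ʈ/ is the odd one out.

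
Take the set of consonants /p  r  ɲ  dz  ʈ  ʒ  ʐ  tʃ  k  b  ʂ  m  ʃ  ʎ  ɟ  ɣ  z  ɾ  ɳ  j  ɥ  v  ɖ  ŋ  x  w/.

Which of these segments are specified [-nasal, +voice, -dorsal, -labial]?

r, dz, ʒ, ʐ, z, ɾ, ɖ

Among the inventory, the [-nasal] segments are /p, r, dz, ʈ, ʒ, ʐ, tʃ, k, b, ʂ, ʃ, ʎ, ɟ, ɣ, z, ɾ, j, ɥ, v, ɖ, x, w/.
Among these, [+voice] gives /r, dz, ʒ, ʐ, b, ʎ, ɟ, ɣ, z, ɾ, j, ɥ, v, ɖ, w/.
Within that set, [-dorsal] gives /r, dz, ʒ, ʐ, b, z, ɾ, v, ɖ/.
Among these, [-labial] leaves /r, dz, ʒ, ʐ, z, ɾ, ɖ/.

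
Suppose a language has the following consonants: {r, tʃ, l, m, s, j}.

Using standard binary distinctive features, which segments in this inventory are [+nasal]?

The feature [nasal] marks segments produced with velum lowered (airflow through the nose). In this inventory /m/ has that property, so it is [+nasal]; /r, tʃ, l, s, j/ are [−nasal].

m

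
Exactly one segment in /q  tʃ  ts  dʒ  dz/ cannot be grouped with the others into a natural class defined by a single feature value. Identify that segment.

q

The remaining segments after removing /q/ share [+delayed release]; /q/ (voiceless uvular stop) is [−delayed release]. For every other candidate removal, the leftover set fails to share any single feature value that the removed segment lacks.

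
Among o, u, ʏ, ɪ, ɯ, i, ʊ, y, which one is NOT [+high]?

o

Every segment except /o/ is [+high]. /o/ (mid back rounded tense vowel) is [-high], so it is the exception.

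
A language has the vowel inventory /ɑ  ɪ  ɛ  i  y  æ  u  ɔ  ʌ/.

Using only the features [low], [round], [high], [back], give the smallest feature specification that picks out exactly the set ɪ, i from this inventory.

/ɪ, i/ are all [+high], [−round], and no other segment in the inventory matches both values. Dropping any one of them over-generates: [−round] alone would also admit /ɑ, ɛ, æ, ʌ/; [+high] alone would also admit /y, u/. No other single listed feature picks out exactly this set either, so fewer than two features will not do.

[+high, −round]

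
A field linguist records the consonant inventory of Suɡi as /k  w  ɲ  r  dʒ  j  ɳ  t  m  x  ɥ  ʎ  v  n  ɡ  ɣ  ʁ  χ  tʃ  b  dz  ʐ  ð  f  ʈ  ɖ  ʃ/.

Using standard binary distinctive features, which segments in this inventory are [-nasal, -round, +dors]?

Checking each segment against [-nasal], [-round], [+dorsal]: /k/ (voiceless velar stop), /j/ (palatal glide), /x/ (voiceless velar fricative), /ʎ/ (palatal lateral approximant), /ɡ/ (voiced velar stop), /ɣ/ (voiced velar fricative), among others, satisfy every feature; every other segment in the inventory fails at least one.

k, j, x, ʎ, ɡ, ɣ, ʁ, χ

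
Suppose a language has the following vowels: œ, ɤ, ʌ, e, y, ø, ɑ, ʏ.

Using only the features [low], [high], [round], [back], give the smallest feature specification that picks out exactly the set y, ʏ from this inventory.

[+high]

The target set is precisely the extension of [+high] in this inventory.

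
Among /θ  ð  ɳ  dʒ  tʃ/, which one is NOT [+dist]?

ɳ

/ɳ/ is the retroflex nasal, which is [−distributed]; the rest — /ð, dʒ, θ, tʃ/ — are [+distributed].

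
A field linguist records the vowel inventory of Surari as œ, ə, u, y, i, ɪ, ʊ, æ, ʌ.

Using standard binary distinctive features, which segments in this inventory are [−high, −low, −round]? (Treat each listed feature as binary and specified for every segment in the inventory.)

ə, ʌ

Checking each segment against [−high], [−low], [−round]: /ə/ (mid central vowel (schwa)), /ʌ/ (mid back unrounded lax vowel) satisfy every feature; every other segment in the inventory fails at least one.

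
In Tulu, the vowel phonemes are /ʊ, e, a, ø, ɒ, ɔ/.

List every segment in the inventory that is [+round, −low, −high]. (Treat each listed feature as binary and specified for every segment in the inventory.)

Checking each segment against [+round], [−low], [−high]: /ø/ (mid front rounded tense vowel), /ɔ/ (mid back rounded lax vowel) satisfy every feature; every other segment in the inventory fails at least one.

ø, ɔ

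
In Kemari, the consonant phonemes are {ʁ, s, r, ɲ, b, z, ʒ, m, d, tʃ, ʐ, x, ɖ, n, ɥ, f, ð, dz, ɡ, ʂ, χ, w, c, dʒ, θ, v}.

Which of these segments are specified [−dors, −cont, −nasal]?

Eliminate segments failing any feature: /ʁ, ɲ, x, ɥ, ɡ, χ, w, c/ are [+dorsal]; /s, r, z, ʒ, ʐ, f, ð, ʂ, θ, v/ are [+continuant]; /m, n/ are [+nasal]. The remaining /b, d, tʃ, ɖ, dz, dʒ/ satisfy [−dorsal], [−continuant], [−nasal].

b, d, tʃ, ɖ, dz, dʒ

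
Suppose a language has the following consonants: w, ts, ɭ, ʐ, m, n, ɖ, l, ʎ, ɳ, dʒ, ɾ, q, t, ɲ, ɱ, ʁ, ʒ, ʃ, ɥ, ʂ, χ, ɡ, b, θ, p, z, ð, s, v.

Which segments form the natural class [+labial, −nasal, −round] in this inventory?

b, p, v

Eliminate segments failing any feature: /w, ɥ/ are [+round]; /ts, ɭ, ʐ, n, ɖ, l, ʎ, ɳ, dʒ, ɾ, q, t, ɲ, ʁ, ʒ, ʃ, ʂ, χ, ɡ, θ, z, ð, s/ are [−labial]; /m, ɱ/ are [+nasal]. The remaining /b, p, v/ satisfy [+labial], [−nasal], [−round].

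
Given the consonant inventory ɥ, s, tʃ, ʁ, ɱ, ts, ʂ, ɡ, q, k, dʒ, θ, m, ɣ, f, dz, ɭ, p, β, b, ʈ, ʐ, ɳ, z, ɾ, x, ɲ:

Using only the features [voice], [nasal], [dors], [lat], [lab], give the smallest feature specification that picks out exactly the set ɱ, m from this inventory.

[+nasal, +lab]

Every target segment is [+nasal], [+labial]; each remaining inventory member fails at least one of these. Each conjunct is needed — [+labial] alone would also admit /ɥ, f, p, β, …/; [+nasal] alone would also admit /ɳ, ɲ/ — and no other single listed feature has exactly this extension, so two is the minimum.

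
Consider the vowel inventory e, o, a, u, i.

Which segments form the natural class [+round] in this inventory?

The feature [round] marks segments produced with lip rounding. In this inventory /o, u/ have that property, so they are [+round]; /e, a, i/ are [-round].

o, u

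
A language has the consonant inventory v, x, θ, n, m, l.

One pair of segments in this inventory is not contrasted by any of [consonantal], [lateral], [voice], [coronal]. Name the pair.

On the given features, /m/ and /v/ have an identical profile: [+consonantal], [−lateral], [+voice], [−coronal]. No other two segments in the inventory coincide on all 4 features. (They do differ in [sonorant], [nasal] and [continuant], which are not among the given features.)

m, v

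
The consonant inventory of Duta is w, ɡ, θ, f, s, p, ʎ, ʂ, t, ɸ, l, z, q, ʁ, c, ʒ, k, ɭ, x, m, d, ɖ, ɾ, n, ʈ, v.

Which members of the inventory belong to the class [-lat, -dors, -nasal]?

Checking each segment against [-lateral], [-dorsal], [-nasal]: /θ/ (voiceless dental fricative), /f/ (voiceless labiodental fricative), /s/ (voiceless alveolar fricative), /p/ (voiceless bilabial stop), /ʂ/ (voiceless retroflex fricative), /t/ (voiceless alveolar stop), among others, satisfy every feature; every other segment in the inventory fails at least one.

θ, f, s, p, ʂ, t, ɸ, z, ʒ, d, ɖ, ɾ, ʈ, v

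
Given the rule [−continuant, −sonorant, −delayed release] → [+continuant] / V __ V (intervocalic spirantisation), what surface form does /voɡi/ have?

The only segment in the rule's environment that also matches [−continuant, −sonorant, −delayed release] is /ɡ/. Applying [+continuant] turns the voiced velar stop into /ɣ/ (voiced velar fricative), giving [voɣi].

[voɣi]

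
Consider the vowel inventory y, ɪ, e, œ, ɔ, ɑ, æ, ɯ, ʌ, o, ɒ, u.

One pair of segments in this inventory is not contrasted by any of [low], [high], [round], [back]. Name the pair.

ɔ, o

/ɔ/ (mid back rounded lax vowel) and /o/ (mid back rounded tense vowel) are both [−low], [−high], [+round], [+back], so none of the listed features separates them. (They do differ in [tense], which is not among the given features.) Every other pair in the inventory differs on at least one listed feature.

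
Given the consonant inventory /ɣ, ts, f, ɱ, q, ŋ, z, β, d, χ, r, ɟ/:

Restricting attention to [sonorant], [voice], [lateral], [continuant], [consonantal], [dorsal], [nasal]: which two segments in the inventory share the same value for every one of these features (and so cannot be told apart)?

On the given features, /β/ and /z/ have an identical profile: [−sonorant], [+voice], [−lateral], [+continuant], [+consonantal], [−dorsal], [−nasal]. No other two segments in the inventory coincide on all 7 features. (They do differ in [strident], [labial] and [coronal], which are not among the given features.)

β, z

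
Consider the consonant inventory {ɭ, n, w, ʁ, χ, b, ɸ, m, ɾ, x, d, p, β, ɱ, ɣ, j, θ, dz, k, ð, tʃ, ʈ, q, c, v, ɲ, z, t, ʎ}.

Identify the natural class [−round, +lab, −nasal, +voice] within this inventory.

Checking each segment against [−round], [+labial], [−nasal], [+voice]: /b/ (voiced bilabial stop), /β/ (voiced bilabial fricative), /v/ (voiced labiodental fricative) satisfy every feature; every other segment in the inventory fails at least one.

b, β, v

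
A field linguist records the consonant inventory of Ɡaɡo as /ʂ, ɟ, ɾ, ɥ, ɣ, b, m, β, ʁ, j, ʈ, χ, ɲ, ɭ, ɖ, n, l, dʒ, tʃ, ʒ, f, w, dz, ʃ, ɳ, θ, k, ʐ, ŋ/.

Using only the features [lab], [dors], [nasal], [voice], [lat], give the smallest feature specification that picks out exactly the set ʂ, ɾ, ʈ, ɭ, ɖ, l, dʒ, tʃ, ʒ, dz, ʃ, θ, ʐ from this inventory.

[−nasal, −lab, −dors]

Every target segment is [−nasal], [−labial], [−dorsal]; each remaining inventory member fails at least one of these. Each conjunct is needed — [−labial, −dorsal] alone would also admit /n, ɳ/; [−nasal, −dorsal] alone would also admit /b, β, f/; [−nasal, −labial] alone would also admit /ɟ, ɣ, ʁ, j, …/ — and no other combination of two listed features has exactly this extension, so three is the minimum.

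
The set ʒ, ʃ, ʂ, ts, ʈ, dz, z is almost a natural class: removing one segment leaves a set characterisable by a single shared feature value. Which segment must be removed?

ʈ

[strident] groups all but one: /ʒ, z, ts, dz, ʂ, ʃ/ share [+strident] while /ʈ/ (voiceless retroflex stop) alone is [−strident]. Removing any other segment would not leave a single-feature class that excludes it.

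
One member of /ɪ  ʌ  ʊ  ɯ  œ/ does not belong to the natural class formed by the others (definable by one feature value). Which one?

The remaining segments after removing /ɯ/ share [−tense]; /ɯ/ (high back unrounded vowel) is [+tense]. For every other candidate removal, the leftover set fails to share any single feature value that the removed segment lacks.

ɯ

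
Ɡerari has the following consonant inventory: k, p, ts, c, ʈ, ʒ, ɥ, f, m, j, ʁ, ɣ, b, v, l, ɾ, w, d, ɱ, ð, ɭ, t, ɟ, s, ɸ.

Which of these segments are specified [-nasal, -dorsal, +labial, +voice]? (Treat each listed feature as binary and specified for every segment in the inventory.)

Checking each segment against [-nasal], [-dorsal], [+labial], [+voice]: /b/ (voiced bilabial stop), /v/ (voiced labiodental fricative) satisfy every feature; every other segment in the inventory fails at least one.

b, v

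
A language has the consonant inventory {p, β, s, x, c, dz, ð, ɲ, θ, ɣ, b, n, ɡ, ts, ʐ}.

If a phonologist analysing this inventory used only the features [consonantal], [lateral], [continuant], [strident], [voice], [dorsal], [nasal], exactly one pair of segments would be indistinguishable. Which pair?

Both /β/ and /ð/ are [+consonantal], [−lateral], [+continuant], [−strident], [+voice], [−dorsal], [−nasal]. Since the list omits [labial] and [coronal] — which do distinguish the voiced bilabial fricative from the voiced dental fricative — this pair collapses; all other pairs remain distinct.

β, ð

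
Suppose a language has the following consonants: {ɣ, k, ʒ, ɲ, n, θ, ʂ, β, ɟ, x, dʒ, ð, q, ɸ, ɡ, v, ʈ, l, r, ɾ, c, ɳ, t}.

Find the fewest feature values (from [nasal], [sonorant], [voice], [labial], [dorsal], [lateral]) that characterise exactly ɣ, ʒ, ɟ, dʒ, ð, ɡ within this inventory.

[−sonorant, +voice, −labial]

Every target segment is [−sonorant], [+voice], [−labial]; each remaining inventory member fails at least one of these. Each conjunct is needed — [+voice, −labial] alone would also admit /ɲ, n, l, r, …/; [−sonorant, −labial] alone would also admit /k, θ, ʂ, x, …/; [−sonorant, +voice] alone would also admit /β, v/ — and no other combination of two listed features has exactly this extension, so three is the minimum.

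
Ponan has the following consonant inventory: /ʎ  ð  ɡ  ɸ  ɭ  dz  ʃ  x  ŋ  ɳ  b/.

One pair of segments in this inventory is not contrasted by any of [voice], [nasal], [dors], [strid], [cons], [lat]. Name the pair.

/b/ (voiced bilabial stop) and /ð/ (voiced dental fricative) are both [+voice], [-nasal], [-dorsal], [-strident], [+consonantal], [-lateral], so none of the listed features separates them. (They do differ in [continuant], [labial] and [coronal], which are not among the given features.) Every other pair in the inventory differs on at least one listed feature.

b, ð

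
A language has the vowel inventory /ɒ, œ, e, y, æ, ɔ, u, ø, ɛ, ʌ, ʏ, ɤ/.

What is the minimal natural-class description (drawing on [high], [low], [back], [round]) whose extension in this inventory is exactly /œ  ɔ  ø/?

The class [−high], [−low], [+round] has exactly /œ, ɔ, ø/ as its extension in this inventory. No smaller conjunction from the listed features achieves this: [−low, +round] alone would also admit /y, u, ʏ/; [−high, +round] alone would also admit /ɒ/; [−high, −low] alone would also admit /e, ɛ, ʌ, ɤ/; and checking the remaining two-feature bundles turns up none with this extension.

[−high, −low, +round]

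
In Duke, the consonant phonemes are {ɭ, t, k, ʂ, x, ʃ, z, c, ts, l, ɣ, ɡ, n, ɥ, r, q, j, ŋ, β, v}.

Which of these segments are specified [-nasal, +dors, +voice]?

Checking each segment against [-nasal], [+dorsal], [+voice]: /ɣ/ (voiced velar fricative), /ɡ/ (voiced velar stop), /ɥ/ (labial-palatal glide), /j/ (palatal glide) satisfy every feature; every other segment in the inventory fails at least one.

ɣ, ɡ, ɥ, j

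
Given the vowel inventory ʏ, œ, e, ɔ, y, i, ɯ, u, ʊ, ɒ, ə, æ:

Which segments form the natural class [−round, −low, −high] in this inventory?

e, ə

Checking each segment against [−round], [−low], [−high]: /e/ (mid front unrounded tense vowel), /ə/ (mid central vowel (schwa)) satisfy every feature; every other segment in the inventory fails at least one.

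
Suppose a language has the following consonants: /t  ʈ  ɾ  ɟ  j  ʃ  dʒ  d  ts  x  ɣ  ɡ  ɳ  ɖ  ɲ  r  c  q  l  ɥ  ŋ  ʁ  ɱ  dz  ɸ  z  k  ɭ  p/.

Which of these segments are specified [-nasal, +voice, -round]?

ɾ, ɟ, j, dʒ, d, ɣ, ɡ, ɖ, r, l, ʁ, dz, z, ɭ

Checking each segment against [-nasal], [+voice], [-round]: /ɾ/ (alveolar tap), /ɟ/ (voiced palatal stop), /j/ (palatal glide), /dʒ/ (voiced postalveolar affricate), /d/ (voiced alveolar stop), /ɣ/ (voiced velar fricative), among others, satisfy every feature; every other segment in the inventory fails at least one.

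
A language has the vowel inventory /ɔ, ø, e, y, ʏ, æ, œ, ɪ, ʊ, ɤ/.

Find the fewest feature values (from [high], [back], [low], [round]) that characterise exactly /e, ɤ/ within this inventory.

Every target segment is [-high], [-low], [-round]; each remaining inventory member fails at least one of these. Each conjunct is needed — [-low, -round] alone would also admit /ɪ/; [-high, -round] alone would also admit /æ/; [-high, -low] alone would also admit /ɔ, ø, œ/ — and no other combination of two listed features has exactly this extension, so three is the minimum.

[-high, -low, -round]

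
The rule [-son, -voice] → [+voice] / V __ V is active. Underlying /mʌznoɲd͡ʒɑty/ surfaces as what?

[mʌznoɲd͡ʒɑdy]

/t/ satisfies [-son, -voice] and sits in V __ V. The [+voice] counterpart of the voiceless alveolar stop is /d/. Other segments in /mʌznoɲd͡ʒɑty/ either fail the structural description or are not in the environment, so the surface form is [mʌznoɲd͡ʒɑdy].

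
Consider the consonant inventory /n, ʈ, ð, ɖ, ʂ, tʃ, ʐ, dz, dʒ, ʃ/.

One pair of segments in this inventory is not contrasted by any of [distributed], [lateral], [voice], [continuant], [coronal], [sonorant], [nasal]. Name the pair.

/ɖ/ (voiced retroflex stop) and /dz/ (voiced alveolar affricate) are both [−distributed], [−lateral], [+voice], [−continuant], [+coronal], [−sonorant], [−nasal], so none of the listed features separates them. (They do differ in [strident], [delayed release] and [anterior], which are not among the given features.) Every other pair in the inventory differs on at least one listed feature.

ɖ, dz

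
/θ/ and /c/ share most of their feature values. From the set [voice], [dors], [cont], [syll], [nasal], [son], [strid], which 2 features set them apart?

/θ/ is the voiceless dental fricative and /c/ is the voiceless palatal stop. Both are [-voice], [-syllabic], [-nasal], [-sonorant], [-strident]. /θ/ is [+continuant] while /c/ is [-continuant]; /θ/ is [-dorsal] while /c/ is [+dorsal], so the distinguishing features are [continuant], [dorsal].

[continuant], [dorsal]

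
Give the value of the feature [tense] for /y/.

[+tense]

/y/ is the high front rounded tense vowel, hence [+tense].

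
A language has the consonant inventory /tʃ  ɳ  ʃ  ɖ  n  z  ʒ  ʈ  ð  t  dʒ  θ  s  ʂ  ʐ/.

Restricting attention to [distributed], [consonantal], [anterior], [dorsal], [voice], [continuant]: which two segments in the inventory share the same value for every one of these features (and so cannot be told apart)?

ɖ, ɳ

On the given features, /ɖ/ and /ɳ/ have an identical profile: [-distributed], [+consonantal], [-anterior], [-dorsal], [+voice], [-continuant]. No other two segments in the inventory coincide on all 6 features. (They do differ in [sonorant] and [nasal], which are not among the given features.)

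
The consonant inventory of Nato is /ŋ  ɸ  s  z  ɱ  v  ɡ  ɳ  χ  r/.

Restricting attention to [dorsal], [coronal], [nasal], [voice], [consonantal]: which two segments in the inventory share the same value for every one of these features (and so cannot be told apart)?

/r/ (alveolar trill) and /z/ (voiced alveolar fricative) are both [−dorsal], [+coronal], [−nasal], [+voice], [+consonantal], so none of the listed features separates them. (They do differ in [sonorant] and [strident], which are not among the given features.) Every other pair in the inventory differs on at least one listed feature.

r, z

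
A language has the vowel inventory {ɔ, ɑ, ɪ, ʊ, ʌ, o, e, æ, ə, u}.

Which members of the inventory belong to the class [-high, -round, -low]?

Eliminate segments failing any feature: /ɔ, o/ are [+round]; /ɑ, æ/ are [+low]; /ɪ, ʊ, u/ are [+high]. The remaining /ʌ, e, ə/ satisfy [-high], [-round], [-low].

ʌ, e, ə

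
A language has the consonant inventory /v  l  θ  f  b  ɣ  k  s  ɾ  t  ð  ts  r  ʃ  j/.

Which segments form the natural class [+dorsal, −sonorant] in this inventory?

First, the [+dorsal] segments are /ɣ, k, j/.
Intersecting with [−sonorant] leaves /ɣ, k/.

ɣ, k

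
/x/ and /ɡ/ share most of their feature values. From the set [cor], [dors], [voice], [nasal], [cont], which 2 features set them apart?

/x/ is the voiceless velar fricative and /ɡ/ is the voiced velar stop. Both are [−coronal], [+dorsal], [−nasal]. /x/ is [−voice] while /ɡ/ is [+voice]; /x/ is [+continuant] while /ɡ/ is [−continuant], so the distinguishing features are [voice], [continuant].

[voice], [continuant]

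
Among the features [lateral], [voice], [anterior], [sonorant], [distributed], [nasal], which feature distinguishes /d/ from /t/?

[voice]

/d/ is the voiced alveolar stop and /t/ is the voiceless alveolar stop. Both are [−lateral], [+anterior], [−sonorant], [−distributed], [−nasal]. /d/ is [+voice] while /t/ is [−voice], so the distinguishing feature is [voice].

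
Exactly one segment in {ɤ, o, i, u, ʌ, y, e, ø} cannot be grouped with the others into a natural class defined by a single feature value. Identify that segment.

The remaining segments after removing /ʌ/ share [+tense]; /ʌ/ (mid back unrounded lax vowel) is [−tense]. For every other candidate removal, the leftover set fails to share any single feature value that the removed segment lacks.

ʌ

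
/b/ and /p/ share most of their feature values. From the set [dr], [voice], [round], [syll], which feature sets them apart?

The two segments share [-delayed release], [-round], [-syllabic]. The only feature from the list on which they differ: /b/ is [+voice] while /p/ is [-voice].

[voice]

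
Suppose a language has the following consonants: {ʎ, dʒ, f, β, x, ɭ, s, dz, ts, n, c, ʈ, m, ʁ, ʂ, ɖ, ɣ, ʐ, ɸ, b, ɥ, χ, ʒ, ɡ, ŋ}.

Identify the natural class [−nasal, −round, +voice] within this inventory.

ʎ, dʒ, β, ɭ, dz, ʁ, ɖ, ɣ, ʐ, b, ʒ, ɡ

Eliminate segments failing any feature: /f, x, s, ts, c, ʈ, ʂ, ɸ, χ/ are [−voice]; /n, m, ŋ/ are [+nasal]; /ɥ/ is [+round]. The remaining /ʎ, dʒ, β, ɭ, dz, ʁ, ɖ, ɣ, ʐ, b, ʒ, ɡ/ satisfy [−nasal], [−round], [+voice].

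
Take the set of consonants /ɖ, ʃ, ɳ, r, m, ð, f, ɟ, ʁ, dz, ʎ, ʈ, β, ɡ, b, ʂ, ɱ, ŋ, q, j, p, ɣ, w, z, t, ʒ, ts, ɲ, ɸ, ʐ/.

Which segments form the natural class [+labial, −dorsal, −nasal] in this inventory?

f, β, b, p, ɸ

Checking each segment against [+labial], [−dorsal], [−nasal]: /f/ (voiceless labiodental fricative), /β/ (voiced bilabial fricative), /b/ (voiced bilabial stop), /p/ (voiceless bilabial stop), /ɸ/ (voiceless bilabial fricative) satisfy every feature; every other segment in the inventory fails at least one.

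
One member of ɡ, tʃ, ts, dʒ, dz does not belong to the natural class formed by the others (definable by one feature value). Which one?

ɡ

The remaining segments after removing /ɡ/ share [+delayed release]; /ɡ/ (voiced velar stop) is [−delayed release]. For every other candidate removal, the leftover set fails to share any single feature value that the removed segment lacks.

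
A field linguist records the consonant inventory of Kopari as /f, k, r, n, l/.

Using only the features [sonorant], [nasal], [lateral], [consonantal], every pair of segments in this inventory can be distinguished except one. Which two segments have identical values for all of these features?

k, f

On the given features, /k/ and /f/ have an identical profile: [−sonorant], [−nasal], [−lateral], [+consonantal]. No other two segments in the inventory coincide on all 4 features. (They do differ in [continuant], [labial] and [dorsal], which are not among the given features.)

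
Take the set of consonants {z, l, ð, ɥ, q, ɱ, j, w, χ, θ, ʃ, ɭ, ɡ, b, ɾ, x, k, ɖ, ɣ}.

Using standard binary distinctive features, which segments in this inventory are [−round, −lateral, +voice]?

z, ð, ɱ, j, ɡ, b, ɾ, ɖ, ɣ

Eliminate segments failing any feature: /l, ɭ/ are [+lateral]; /ɥ, w/ are [+round]; /q, χ, θ, ʃ, x, k/ are [−voice]. The remaining /z, ð, ɱ, j, ɡ, b, ɾ, ɖ, ɣ/ satisfy [−round], [−lateral], [+voice].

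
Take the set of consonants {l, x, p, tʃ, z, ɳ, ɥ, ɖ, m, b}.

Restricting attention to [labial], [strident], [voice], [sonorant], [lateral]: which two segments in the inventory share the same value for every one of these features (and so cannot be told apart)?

/ɥ/ (labial-palatal glide) and /m/ (bilabial nasal) are both [+labial], [−strident], [+voice], [+sonorant], [−lateral], so none of the listed features separates them. (They do differ in [nasal], [continuant], [round] and [dorsal], which are not among the given features.) Every other pair in the inventory differs on at least one listed feature.

ɥ, m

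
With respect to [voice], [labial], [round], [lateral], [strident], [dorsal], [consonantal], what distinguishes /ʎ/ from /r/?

[lateral], [dorsal]

/ʎ/ (palatal lateral approximant) and /r/ (alveolar trill) agree on [+voice], [-labial], [-round], [-strident], [+consonantal]. They differ on [lateral] (/ʎ/ [+], /r/ [-]), [dorsal] (/ʎ/ [+], /r/ [-]).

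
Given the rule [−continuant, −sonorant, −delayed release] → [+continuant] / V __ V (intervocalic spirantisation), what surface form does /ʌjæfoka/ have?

The only segment in the rule's environment that also matches [−continuant, −sonorant, −delayed release] is /k/. Applying [+continuant] turns the voiceless velar stop into /x/ (voiceless velar fricative), giving [ʌjæfoxa].

[ʌjæfoxa]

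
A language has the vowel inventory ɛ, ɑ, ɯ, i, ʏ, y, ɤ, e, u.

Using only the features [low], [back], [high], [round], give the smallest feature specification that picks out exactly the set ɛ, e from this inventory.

The class [−high], [−back] has exactly /ɛ, e/ as its extension in this inventory. No smaller conjunction from the listed features achieves this: [−back] alone would also admit /i, ʏ, y/; [−high] alone would also admit /ɑ, ɤ/; and checking the remaining single features turns up none with this extension.

[−high, −back]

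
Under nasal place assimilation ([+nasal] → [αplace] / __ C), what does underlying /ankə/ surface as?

/n/ sits before the [+dorsal] consonant /k/, so it takes on [+dorsal] and surfaces as /ŋ/. The rest of the form is unaffected: [aŋkə].

[aŋkə]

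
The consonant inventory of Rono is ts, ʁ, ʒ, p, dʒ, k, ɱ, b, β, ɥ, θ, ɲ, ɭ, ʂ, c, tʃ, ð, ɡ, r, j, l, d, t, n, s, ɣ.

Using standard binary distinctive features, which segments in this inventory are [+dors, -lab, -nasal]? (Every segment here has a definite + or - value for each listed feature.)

Checking each segment against [+dorsal], [-labial], [-nasal]: /ʁ/ (voiced uvular fricative), /k/ (voiceless velar stop), /c/ (voiceless palatal stop), /ɡ/ (voiced velar stop), /j/ (palatal glide), /ɣ/ (voiced velar fricative) satisfy every feature; every other segment in the inventory fails at least one.

ʁ, k, c, ɡ, j, ɣ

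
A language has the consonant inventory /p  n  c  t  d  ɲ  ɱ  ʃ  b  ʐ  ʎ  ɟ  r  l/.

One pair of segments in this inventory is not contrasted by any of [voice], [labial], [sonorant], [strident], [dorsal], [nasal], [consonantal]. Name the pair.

l, r

On the given features, /l/ and /r/ have an identical profile: [+voice], [−labial], [+sonorant], [−strident], [−dorsal], [−nasal], [+consonantal]. No other two segments in the inventory coincide on all 7 features. (They do differ in [lateral], which is not among the given features.)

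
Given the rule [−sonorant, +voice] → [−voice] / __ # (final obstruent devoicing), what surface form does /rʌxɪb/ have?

[rʌxɪp]

Only the final segment /b/ is both word-final and matches the structural description. It is a voiced bilabial stop, so [−sonorant, +voice] holds; changing it to [−voice] with all other features held fixed yields /p/ (voiceless bilabial stop). No other segment meets both the structural description and the environment, so the output is [rʌxɪp].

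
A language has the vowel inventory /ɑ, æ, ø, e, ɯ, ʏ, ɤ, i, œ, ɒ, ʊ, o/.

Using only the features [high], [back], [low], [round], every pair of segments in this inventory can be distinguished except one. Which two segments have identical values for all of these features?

On the given features, /ø/ and /œ/ have an identical profile: [−high], [−back], [−low], [+round]. No other two segments in the inventory coincide on all 4 features. (They do differ in [tense], which is not among the given features.)

ø, œ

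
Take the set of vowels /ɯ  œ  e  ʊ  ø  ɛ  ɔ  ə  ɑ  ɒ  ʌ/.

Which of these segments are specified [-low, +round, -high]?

œ, ø, ɔ

Among the inventory, the [-low] segments are /ɯ, œ, e, ʊ, ø, ɛ, ɔ, ə, ʌ/.
Within that set, [+round] gives /œ, ʊ, ø, ɔ/.
Within that set, [-high] leaves /œ, ø, ɔ/.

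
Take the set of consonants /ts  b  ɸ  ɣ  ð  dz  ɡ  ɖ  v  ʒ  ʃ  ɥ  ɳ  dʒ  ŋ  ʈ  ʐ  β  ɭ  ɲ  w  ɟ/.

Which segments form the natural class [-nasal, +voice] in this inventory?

Eliminate segments failing any feature: /ts, ɸ, ʃ, ʈ/ are [-voice]; /ɳ, ŋ, ɲ/ are [+nasal]. The remaining /b, ɣ, ð, dz, ɡ, ɖ, v, ʒ, ɥ, dʒ, ʐ, β, ɭ, w, ɟ/ satisfy [-nasal], [+voice].

b, ɣ, ð, dz, ɡ, ɖ, v, ʒ, ɥ, dʒ, ʐ, β, ɭ, w, ɟ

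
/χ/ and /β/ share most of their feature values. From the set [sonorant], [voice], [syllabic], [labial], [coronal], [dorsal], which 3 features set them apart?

[voice], [labial], [dorsal]

/χ/ is the voiceless uvular fricative and /β/ is the voiced bilabial fricative. Both are [-sonorant], [-syllabic], [-coronal]. /χ/ is [-voice] while /β/ is [+voice]; /χ/ is [-labial] while /β/ is [+labial]; /χ/ is [+dorsal] while /β/ is [-dorsal], so the distinguishing features are [voice], [labial], [dorsal].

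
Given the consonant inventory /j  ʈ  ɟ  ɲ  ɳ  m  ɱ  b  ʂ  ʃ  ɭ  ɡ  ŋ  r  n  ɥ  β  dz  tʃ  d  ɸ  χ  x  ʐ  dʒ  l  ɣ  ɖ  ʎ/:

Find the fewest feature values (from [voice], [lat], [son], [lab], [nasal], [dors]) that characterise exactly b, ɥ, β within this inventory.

[+voice, -nasal, +lab]

/b, ɥ, β/ are all [+voice], [-nasal], [+labial], and no other segment in the inventory matches all three values. Dropping any one of them over-generates: [-nasal, +labial] alone would also admit /ɸ/; [+voice, +labial] alone would also admit /m, ɱ/; [+voice, -nasal] alone would also admit /j, ɟ, ɭ, ɡ, …/. No other combination of two listed features picks out exactly this set either, so fewer than three features will not do.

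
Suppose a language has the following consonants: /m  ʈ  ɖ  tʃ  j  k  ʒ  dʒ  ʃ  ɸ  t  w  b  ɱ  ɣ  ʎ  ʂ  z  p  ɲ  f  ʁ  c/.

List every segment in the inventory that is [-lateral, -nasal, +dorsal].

Checking each segment against [-lateral], [-nasal], [+dorsal]: /j/ (palatal glide), /k/ (voiceless velar stop), /w/ (labial-velar glide), /ɣ/ (voiced velar fricative), /ʁ/ (voiced uvular fricative), /c/ (voiceless palatal stop) satisfy every feature; every other segment in the inventory fails at least one.

j, k, w, ɣ, ʁ, c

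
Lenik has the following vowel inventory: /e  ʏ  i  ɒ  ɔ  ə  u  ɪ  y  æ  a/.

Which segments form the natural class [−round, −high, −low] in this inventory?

e, ə

Eliminate segments failing any feature: /ʏ, ɒ, ɔ, u, y/ are [+round]; /i, ɪ/ are [+high]; /æ, a/ are [+low]. The remaining /e, ə/ satisfy [−round], [−high], [−low].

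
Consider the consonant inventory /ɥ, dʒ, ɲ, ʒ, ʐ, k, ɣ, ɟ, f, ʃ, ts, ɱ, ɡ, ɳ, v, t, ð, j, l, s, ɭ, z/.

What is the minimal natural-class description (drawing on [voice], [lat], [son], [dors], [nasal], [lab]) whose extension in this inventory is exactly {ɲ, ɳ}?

[+nasal, −lab]

Every target segment is [+nasal], [−labial]; each remaining inventory member fails at least one of these. Each conjunct is needed — [−labial] alone would also admit /dʒ, ʒ, ʐ, k, …/; [+nasal] alone would also admit /ɱ/ — and no other single listed feature has exactly this extension, so two is the minimum.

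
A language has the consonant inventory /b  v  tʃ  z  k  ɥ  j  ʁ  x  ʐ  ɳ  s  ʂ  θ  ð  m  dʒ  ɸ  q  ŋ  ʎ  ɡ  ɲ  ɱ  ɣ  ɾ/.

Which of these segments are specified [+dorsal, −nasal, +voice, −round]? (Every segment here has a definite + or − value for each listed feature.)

First, the [+dorsal] segments are /k, ɥ, j, ʁ, x, q, ŋ, ʎ, ɡ, ɲ, ɣ/.
Intersecting with [−nasal] gives /k, ɥ, j, ʁ, x, q, ʎ, ɡ, ɣ/.
Intersecting with [+voice] gives /ɥ, j, ʁ, ʎ, ɡ, ɣ/.
Among these, [−round] leaves /j, ʁ, ʎ, ɡ, ɣ/.

j, ʁ, ʎ, ɡ, ɣ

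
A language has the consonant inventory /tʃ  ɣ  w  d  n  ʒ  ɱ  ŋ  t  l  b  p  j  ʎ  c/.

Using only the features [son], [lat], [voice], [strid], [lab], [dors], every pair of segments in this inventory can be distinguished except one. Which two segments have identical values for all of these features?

/j/ (palatal glide) and /ŋ/ (velar nasal) are both [+sonorant], [-lateral], [+voice], [-strident], [-labial], [+dorsal], so none of the listed features separates them. (They do differ in [nasal], [continuant] and [back], which are not among the given features.) Every other pair in the inventory differs on at least one listed feature.

j, ŋ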